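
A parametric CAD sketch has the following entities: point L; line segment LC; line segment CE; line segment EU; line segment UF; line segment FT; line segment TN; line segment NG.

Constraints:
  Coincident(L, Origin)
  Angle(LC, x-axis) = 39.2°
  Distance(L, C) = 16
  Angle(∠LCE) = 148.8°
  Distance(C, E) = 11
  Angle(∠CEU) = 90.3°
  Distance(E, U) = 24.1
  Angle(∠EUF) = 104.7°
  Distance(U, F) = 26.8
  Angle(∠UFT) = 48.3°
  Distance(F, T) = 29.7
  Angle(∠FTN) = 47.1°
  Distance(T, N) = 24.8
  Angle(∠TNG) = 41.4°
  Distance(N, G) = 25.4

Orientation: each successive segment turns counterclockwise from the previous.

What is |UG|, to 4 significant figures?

27.58

L is at the origin; LC runs at 39.2° with length 16.0, so C = (12.40, 10.11). ∠LCE = 148.8° gives CE at 70.40° from the x-axis; with |CE| = 11.0, E = (16.09, 20.48). ∠CEU = 90.3° gives EU at 160.1° from the x-axis; with |EU| = 24.1, U = (-6.572, 28.68). ∠EUF = 104.7° gives UF at -124.6° from the x-axis; with |UF| = 26.8, F = (-21.79, 6.618). ∠UFT = 48.3° gives FT at 7.100° from the x-axis; with |FT| = 29.7, T = (7.682, 10.29). ∠FTN = 47.1° gives TN at 140.0° from the x-axis; with |TN| = 24.8, N = (-11.32, 26.23). ∠TNG = 41.4° gives NG at -81.40° from the x-axis; with |NG| = 25.4, G = (-7.518, 1.116). Then |UG| = |G − U| = 27.58.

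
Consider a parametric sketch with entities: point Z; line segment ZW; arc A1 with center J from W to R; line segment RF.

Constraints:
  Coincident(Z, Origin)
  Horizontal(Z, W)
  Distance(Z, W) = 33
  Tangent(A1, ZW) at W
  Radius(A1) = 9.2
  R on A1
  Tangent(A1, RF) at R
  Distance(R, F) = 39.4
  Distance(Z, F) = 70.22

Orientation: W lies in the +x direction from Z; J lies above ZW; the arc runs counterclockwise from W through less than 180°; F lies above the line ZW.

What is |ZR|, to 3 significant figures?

42.0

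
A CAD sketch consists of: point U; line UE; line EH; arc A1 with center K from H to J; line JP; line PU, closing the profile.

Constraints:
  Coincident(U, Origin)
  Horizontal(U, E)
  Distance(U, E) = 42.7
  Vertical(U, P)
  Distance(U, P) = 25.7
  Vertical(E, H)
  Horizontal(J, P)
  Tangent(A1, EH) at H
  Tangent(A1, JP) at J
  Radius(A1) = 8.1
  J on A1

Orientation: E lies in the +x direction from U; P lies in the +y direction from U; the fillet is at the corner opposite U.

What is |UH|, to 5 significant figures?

46.185

The virtual corner opposite U is at (42.700, 25.700). Since A1 is tangent to EH there, KH ⟂ EH and the tangent condition forces KJ to be normal to JP, with radius 8.1, so the center K sits 8.1 in from both sides at K = (34.600, 17.600). That places the tangent points at H = (42.700, 17.600) on EH and J = (34.600, 25.700) on JP. Then |UH| = |H − U| = 46.185.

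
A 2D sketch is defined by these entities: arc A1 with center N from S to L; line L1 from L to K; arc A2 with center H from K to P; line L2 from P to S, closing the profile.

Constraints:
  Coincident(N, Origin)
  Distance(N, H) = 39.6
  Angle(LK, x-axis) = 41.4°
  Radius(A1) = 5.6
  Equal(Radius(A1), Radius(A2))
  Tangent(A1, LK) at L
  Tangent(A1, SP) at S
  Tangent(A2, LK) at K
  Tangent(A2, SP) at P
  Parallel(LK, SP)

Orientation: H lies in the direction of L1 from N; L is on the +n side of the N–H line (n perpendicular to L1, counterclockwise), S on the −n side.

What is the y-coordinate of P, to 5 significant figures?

21.987

The slot axis is L1's direction at 41.4°, so u = (cos 41.4°, sin 41.4°) = (0.75011, 0.66131) and n = (−sin 41.4°, cos 41.4°) = (-0.66131, 0.75011). N is at the origin and H lies 39.6 along u from N, so H = 39.6·u = (29.704, 26.188). Tangency of A1 to both parallel lines with radius 5.6 puts L and S at N ± 5.6·n: L = (-3.7033, 4.2006), S = (3.7033, -4.2006). Equal radii place K and P the same way about H: K = H + 5.6·n = (26.001, 30.389), P = H − 5.6·n = (33.408, 21.987). So P.y = 21.987.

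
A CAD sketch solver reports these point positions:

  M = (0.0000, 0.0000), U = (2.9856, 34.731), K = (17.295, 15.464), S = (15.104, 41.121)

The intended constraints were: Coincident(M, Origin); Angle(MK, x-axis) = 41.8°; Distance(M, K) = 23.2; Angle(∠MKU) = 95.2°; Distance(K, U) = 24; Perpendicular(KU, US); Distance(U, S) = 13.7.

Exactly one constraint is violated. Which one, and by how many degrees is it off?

Perpendicular(KU, US) — off by 8.80°.

M = (0.00, 0.00) ✓; MK at 41.80° ✓; |MK| = 23.20 ✓; ∠MKU = 95.20° ✓; |KU| = 24.00 ✓; ∠(KU, US) = 98.80° ✗; |US| = 13.70 ✓.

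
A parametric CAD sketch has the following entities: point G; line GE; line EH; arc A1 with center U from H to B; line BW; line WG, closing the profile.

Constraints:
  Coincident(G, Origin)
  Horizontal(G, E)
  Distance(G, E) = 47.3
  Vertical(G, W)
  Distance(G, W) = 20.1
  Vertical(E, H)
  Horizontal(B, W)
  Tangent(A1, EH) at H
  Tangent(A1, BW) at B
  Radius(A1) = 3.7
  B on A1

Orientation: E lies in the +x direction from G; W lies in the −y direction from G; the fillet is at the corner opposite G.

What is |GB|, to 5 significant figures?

48.010

G is at the origin; GE is horizontal with |GE| = 47.3 and E on the +x side, so E = (47.300, 0.0000). G and W share the same x with |GW| = 20.1 and W on the −y side, so W = (0.0000, -20.100). The virtual corner opposite G is at (47.300, -20.100). Tangency of A1 to EH means the radius UH is perpendicular to EH and since A1 is tangent to BW there, UB ⟂ BW, with radius 3.7, so the center U sits 3.7 in from both sides at U = (43.600, -16.400). That places the tangent points at H = (47.300, -16.400) on EH and B = (43.600, -20.100) on BW. Then |GB| = |B − G| = 48.010.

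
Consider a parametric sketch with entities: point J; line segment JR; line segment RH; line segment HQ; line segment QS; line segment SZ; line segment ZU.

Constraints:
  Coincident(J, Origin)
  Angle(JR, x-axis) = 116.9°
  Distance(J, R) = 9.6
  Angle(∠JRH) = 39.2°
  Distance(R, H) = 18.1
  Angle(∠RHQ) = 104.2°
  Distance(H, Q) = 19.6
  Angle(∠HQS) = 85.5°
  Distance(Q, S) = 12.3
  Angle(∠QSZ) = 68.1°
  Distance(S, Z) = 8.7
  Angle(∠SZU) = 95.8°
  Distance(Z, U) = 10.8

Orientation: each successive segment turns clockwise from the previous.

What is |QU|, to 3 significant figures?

5.25

J is at the origin; JR runs at 116.9° with length 9.6, so R = (-4.34, 8.56). ∠JRH = 39.2° gives RH at -23.9° from the x-axis; with |RH| = 18.1, H = (12.2, 1.23). ∠RHQ = 104.2° gives HQ at -99.7° from the x-axis; with |HQ| = 19.6, Q = (8.90, -18.1). ∠HQS = 85.5° gives QS at 166° from the x-axis; with |QS| = 12.3, S = (-3.02, -15.1). ∠QSZ = 68.1° gives SZ at 53.9° from the x-axis; with |SZ| = 8.7, Z = (2.10, -8.04). ∠SZU = 95.8° gives ZU at -30.3° from the x-axis; with |ZU| = 10.8, U = (11.4, -13.5). Then |QU| = |U − Q| = 5.25.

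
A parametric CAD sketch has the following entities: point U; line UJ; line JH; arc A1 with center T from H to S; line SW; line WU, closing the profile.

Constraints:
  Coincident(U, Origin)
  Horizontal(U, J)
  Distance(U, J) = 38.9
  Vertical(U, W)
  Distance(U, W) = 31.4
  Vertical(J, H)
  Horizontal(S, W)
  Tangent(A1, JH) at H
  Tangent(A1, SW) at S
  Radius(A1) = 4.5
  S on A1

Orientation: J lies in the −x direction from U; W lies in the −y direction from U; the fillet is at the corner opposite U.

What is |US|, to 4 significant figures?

46.58

U is at the origin; UJ is horizontal with |UJ| = 38.9 and J on the −x side, so J = (-38.90, 0.000). UW is vertical with |UW| = 31.4 and W on the −y side, so W = (0.000, -31.40). The virtual corner opposite U is at (-38.90, -31.40). A1 meets JH tangentially, so TH is at right angles to JH and since A1 is tangent to SW there, TS ⟂ SW, with radius 4.5, so the center T sits 4.5 in from both sides at T = (-34.40, -26.90). That places the tangent points at H = (-38.90, -26.90) on JH and S = (-34.40, -31.40) on SW. Then |US| = |S − U| = 46.58.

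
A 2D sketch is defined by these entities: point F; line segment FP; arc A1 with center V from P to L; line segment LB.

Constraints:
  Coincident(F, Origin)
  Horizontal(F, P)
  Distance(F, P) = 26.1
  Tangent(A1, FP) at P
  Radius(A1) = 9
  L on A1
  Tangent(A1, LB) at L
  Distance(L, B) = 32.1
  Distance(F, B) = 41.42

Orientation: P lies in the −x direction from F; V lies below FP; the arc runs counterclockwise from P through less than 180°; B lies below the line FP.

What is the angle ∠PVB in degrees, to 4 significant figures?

156.1°

Checks: |VL| = 9.000 ✓; ∠(VL, LB) = 90.00° ✓; |LB| = 32.10 ✓; |FB| = 41.42 ✓.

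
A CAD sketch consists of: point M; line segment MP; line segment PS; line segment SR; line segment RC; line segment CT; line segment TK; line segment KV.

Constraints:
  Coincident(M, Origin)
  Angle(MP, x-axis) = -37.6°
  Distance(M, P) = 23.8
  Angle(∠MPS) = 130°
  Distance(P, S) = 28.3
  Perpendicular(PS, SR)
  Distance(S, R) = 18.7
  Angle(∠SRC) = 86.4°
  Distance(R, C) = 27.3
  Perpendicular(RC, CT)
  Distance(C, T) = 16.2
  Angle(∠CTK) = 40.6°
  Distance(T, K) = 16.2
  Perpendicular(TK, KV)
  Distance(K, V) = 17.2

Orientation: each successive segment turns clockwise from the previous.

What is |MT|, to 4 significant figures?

24.60

M is at the origin; MP runs at -37.6° with length 23.8, so P = (18.86, -14.52). ∠MPS = 130.0° gives PS at -87.60° from the x-axis; with |PS| = 28.3, S = (20.04, -42.80). PS is perpendicular to SR, so SR runs at -177.6°; with |SR| = 18.7, R = (1.358, -43.58). ∠SRC = 86.4° gives RC at 88.80° from the x-axis; with |RC| = 27.3, C = (1.930, -16.29). The perpendicularity gives CT at right angles to RC, so CT runs at -1.200°; with |CT| = 16.2, T = (18.13, -16.62). Then |MT| = |T − M| = 24.60.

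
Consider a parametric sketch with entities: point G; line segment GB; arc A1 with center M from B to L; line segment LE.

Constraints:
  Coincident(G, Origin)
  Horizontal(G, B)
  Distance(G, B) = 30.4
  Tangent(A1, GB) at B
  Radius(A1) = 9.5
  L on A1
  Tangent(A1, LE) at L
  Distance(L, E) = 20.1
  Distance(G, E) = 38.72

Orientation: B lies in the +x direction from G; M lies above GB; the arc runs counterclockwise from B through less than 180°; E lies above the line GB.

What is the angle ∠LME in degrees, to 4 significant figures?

64.70°

G is at the origin; G and B share the same y with |GB| = 30.4 and B on the +x side, so B = (30.40, 0.000). Since A1 is tangent to GB there, MB ⟂ GB, so M = B + (0, 9.5) = (30.40, 9.500). Since ML ⟂ LE (tangency), |ME| = √(9.5² + 20.1²) = 22.23 regardless of where L sits on A1. So E lies on both circle(G, 38.72) and circle(M, 22.23); the above-GB intersection is E = (23.63, 30.68). L is the foot of the tangent from E: L = (37.34, 15.98).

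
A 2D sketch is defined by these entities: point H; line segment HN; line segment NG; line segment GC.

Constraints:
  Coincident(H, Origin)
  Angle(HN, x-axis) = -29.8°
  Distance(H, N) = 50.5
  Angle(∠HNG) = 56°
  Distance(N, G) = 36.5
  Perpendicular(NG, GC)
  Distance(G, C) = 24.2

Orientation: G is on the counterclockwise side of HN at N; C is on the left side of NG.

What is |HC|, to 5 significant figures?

19.502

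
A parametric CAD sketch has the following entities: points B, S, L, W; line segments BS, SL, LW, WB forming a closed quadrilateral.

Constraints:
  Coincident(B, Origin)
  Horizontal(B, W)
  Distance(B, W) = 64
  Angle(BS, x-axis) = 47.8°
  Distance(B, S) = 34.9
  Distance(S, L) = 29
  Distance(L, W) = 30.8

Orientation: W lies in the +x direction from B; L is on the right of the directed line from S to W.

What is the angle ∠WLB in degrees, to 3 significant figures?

175°

Checks: |SL| = 29.00 ✓; |LW| = 30.80 ✓.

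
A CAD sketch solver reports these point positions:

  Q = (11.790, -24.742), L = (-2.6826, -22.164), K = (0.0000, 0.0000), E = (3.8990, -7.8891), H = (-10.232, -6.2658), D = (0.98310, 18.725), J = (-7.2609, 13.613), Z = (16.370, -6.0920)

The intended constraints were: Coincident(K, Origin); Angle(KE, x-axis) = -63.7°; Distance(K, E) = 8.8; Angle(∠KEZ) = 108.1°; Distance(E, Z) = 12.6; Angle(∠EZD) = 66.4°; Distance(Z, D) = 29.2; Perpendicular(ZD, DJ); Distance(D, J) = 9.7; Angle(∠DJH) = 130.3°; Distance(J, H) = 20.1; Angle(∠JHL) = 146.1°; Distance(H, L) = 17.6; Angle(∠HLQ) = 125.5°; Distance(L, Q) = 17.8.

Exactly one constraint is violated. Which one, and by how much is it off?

Distance(L, Q) = 17.8 — off by 3.10.

K = (0.00, 0.00) ✓; KE at -63.70° ✓; |KE| = 8.800 ✓; ∠KEZ = 108.1° ✓; |EZ| = 12.60 ✓; ∠EZD = 66.40° ✓; |ZD| = 29.20 ✓; ∠(ZD, DJ) = 90.00° ✓; |DJ| = 9.700 ✓; ∠DJH = 130.3° ✓; |JH| = 20.10 ✓; ∠JHL = 146.1° ✓; |HL| = 17.60 ✓; ∠HLQ = 125.5° ✓; |LQ| = 14.70 ✗.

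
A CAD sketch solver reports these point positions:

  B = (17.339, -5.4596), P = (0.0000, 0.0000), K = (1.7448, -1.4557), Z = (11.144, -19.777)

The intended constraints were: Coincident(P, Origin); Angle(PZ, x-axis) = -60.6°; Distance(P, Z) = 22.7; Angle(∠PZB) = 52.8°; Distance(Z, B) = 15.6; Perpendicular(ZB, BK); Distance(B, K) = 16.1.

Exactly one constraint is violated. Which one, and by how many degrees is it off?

Perpendicular(ZB, BK) — off by 9.00°.

P = (0.00, 0.00) ✓; PZ at -60.60° ✓; |PZ| = 22.70 ✓; ∠PZB = 52.80° ✓; |ZB| = 15.60 ✓; ∠(ZB, BK) = 99.00° ✗; |BK| = 16.10 ✓.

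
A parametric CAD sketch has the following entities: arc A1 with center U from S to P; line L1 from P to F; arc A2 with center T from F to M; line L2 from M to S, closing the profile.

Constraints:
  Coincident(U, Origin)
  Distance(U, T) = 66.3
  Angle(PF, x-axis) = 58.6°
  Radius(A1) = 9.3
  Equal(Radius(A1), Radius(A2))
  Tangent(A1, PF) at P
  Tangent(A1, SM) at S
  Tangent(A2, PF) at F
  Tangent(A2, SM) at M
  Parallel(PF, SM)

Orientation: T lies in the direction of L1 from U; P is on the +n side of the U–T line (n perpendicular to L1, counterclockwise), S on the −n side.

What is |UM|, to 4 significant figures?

66.95

The slot axis is L1's direction at 58.6°, so u = (cos 58.6°, sin 58.6°) = (0.5210, 0.8536) and n = (−sin 58.6°, cos 58.6°) = (-0.8536, 0.5210). U is at the origin and T lies 66.3 along u from U, so T = 66.3·u = (34.54, 56.59). Tangency of A1 to both parallel lines with radius 9.3 puts P and S at U ± 9.3·n: P = (-7.938, 4.845), S = (7.938, -4.845). Equal radii place F and M the same way about T: F = T + 9.3·n = (26.60, 61.44), M = T − 9.3·n = (42.48, 51.75). Then |UM| = |M − U| = 66.95.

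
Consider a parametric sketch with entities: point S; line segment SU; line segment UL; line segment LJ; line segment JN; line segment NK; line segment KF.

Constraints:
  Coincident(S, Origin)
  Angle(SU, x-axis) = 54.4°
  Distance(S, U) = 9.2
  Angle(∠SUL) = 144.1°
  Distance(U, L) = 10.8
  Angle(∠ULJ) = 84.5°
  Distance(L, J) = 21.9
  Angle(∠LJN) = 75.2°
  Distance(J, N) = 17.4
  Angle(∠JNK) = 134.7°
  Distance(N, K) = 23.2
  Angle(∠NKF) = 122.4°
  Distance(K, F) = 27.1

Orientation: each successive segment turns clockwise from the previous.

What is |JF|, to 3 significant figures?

51.1

∠JNK = 134.7° gives NK at 133° from the x-axis; with |NK| = 23.2, K = (-12.7, 7.11). ∠NKF = 122.4° gives KF at 75.3° from the x-axis; with |KF| = 27.1, F = (-5.78, 33.3). Then |JF| = |F − J| = 51.1.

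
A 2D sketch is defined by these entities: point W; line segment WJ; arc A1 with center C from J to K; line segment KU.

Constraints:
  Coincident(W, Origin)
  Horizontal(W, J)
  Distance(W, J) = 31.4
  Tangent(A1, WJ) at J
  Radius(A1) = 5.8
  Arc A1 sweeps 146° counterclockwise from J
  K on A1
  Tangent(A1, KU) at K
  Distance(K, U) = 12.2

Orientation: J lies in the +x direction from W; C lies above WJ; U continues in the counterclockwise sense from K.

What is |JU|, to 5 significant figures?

18.736

W is at the origin; W and J share the same y with |WJ| = 31.4 and J on the +x side, so J = (31.400, 0.0000). The tangent condition forces CJ to be normal to WJ, so C = J + (0, 5.8) = (31.400, 5.8000). On A1, J sits at bearing -90° from C; a 146° counterclockwise sweep puts K at bearing 56°, so K = C + 5.8·(cos 56°, sin 56°) = (34.643, 10.608). Since A1 is tangent to KU there, CK ⟂ KU, so KU runs along (−sin 56°, cos 56°); with |KU| = 12.2, U = (24.529, 17.431). Then |JU| = |U − J| = 18.736.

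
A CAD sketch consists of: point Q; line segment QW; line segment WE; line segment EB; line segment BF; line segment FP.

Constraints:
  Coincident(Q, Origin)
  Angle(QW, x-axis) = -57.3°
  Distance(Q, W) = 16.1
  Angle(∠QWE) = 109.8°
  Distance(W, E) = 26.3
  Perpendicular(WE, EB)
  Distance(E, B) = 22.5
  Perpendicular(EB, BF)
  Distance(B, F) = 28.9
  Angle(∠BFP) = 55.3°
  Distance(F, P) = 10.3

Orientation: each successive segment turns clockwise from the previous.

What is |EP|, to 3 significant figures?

27.0

Q is at the origin; QW runs at -57.3° with length 16.1, so W = (8.70, -13.5). ∠QWE = 109.8° gives WE at -128° from the x-axis; with |WE| = 26.3, E = (-7.31, -34.4). WE is perpendicular to EB, so EB runs at 142°; with |EB| = 22.5, B = (-25.2, -20.7). The perpendicularity gives BF at right angles to EB, so BF runs at 52.5°; with |BF| = 28.9, F = (-7.57, 2.21). ∠BFP = 55.3° gives FP at -72.2° from the x-axis; with |FP| = 10.3, P = (-4.42, -7.60). Then |EP| = |P − E| = 27.0.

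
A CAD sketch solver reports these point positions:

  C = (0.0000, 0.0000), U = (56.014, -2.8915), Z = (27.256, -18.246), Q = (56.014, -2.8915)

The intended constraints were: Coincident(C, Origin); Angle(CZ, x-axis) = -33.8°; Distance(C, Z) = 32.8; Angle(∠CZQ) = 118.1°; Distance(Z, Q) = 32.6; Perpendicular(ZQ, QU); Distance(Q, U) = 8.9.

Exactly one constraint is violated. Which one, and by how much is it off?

Distance(Q, U) = 8.9 — off by 8.90.

C = (0.00, 0.00) ✓; CZ at -33.80° ✓; |CZ| = 32.80 ✓; ∠CZQ = 118.1° ✓; |ZQ| = 32.60 ✓; ∠(ZQ, QU) = 90.00° ✓; |QU| = 0.000 ✗.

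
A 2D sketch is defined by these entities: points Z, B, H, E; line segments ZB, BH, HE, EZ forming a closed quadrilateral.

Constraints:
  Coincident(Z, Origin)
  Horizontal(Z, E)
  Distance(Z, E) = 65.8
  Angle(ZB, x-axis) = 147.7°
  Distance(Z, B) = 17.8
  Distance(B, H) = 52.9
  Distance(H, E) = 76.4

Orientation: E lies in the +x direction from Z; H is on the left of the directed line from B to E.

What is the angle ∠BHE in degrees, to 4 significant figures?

75.61°

Checks: Z.y = 0.00, E.y = 0.00 ✓; |BH| = 52.90 ✓; |HE| = 76.40 ✓.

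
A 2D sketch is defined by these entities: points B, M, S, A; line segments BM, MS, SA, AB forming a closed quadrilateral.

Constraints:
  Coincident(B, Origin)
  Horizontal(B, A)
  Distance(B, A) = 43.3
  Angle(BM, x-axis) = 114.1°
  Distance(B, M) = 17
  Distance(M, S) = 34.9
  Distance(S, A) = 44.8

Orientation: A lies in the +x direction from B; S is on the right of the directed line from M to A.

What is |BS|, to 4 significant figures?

18.28

Checks: |MS| = 34.90 ✓; |SA| = 44.80 ✓.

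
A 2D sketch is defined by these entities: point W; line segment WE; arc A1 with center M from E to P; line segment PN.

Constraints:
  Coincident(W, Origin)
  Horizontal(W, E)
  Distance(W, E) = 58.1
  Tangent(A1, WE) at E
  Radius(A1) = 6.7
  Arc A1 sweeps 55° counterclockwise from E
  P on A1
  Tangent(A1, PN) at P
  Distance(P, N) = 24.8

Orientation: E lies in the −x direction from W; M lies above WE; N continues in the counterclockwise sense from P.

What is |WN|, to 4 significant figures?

44.84

On A1, E sits at bearing -90° from M; a 55° counterclockwise sweep puts P at bearing -35°, so P = M + 6.7·(cos -35°, sin -35°) = (-52.61, 2.857). A1 meets PN tangentially, so MP is at right angles to PN, so PN runs along (−sin -35°, cos -35°); with |PN| = 24.8, N = (-38.39, 23.17). Then |WN| = |N − W| = 44.84.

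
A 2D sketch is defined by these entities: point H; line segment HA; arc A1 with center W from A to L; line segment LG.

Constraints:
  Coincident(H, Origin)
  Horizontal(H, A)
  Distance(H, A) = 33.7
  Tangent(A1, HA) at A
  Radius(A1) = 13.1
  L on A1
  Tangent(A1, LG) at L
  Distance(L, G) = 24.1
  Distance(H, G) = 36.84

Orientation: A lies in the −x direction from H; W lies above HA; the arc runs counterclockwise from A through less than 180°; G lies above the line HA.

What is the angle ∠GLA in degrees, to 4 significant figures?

141.7°

Checks: |WL| = 13.10 ✓; ∠(WL, LG) = 90.00° ✓; |LG| = 24.10 ✓; |HG| = 36.84 ✓.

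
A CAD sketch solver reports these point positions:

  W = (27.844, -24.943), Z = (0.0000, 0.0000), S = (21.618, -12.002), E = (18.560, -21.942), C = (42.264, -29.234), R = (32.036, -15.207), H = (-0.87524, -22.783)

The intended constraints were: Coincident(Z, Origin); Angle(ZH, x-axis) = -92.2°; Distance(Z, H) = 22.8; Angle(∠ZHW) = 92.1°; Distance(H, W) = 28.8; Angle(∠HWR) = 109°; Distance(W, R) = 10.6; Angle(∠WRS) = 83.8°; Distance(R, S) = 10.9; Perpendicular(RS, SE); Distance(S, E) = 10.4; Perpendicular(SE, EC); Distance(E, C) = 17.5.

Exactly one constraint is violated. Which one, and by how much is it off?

Distance(E, C) = 17.5 — off by 7.30.

Z = (0.00, 0.00) ✓; ZH at -92.20° ✓; |ZH| = 22.80 ✓; ∠ZHW = 92.10° ✓; |HW| = 28.80 ✓; ∠HWR = 109.0° ✓; |WR| = 10.60 ✓; ∠WRS = 83.80° ✓; |RS| = 10.90 ✓; ∠(RS, SE) = 90.00° ✓; |SE| = 10.40 ✓; ∠(SE, EC) = 90.00° ✓; |EC| = 24.80 ✗.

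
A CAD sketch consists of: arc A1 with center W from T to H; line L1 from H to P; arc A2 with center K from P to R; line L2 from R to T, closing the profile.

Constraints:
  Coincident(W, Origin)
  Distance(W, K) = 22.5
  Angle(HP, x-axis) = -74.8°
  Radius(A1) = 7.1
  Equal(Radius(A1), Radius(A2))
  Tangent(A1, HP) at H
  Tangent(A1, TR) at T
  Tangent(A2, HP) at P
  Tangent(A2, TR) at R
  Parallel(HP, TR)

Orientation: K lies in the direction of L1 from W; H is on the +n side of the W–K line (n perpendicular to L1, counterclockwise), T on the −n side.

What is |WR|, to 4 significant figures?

23.59

The slot axis is L1's direction at -74.8°, so u = (cos -74.8°, sin -74.8°) = (0.2622, -0.9650) and n = (−sin -74.8°, cos -74.8°) = (0.9650, 0.2622). W is at the origin and K lies 22.5 along u from W, so K = 22.5·u = (5.899, -21.71). Tangency of A1 to both parallel lines with radius 7.1 puts H and T at W ± 7.1·n: H = (6.852, 1.862), T = (-6.852, -1.862). Equal radii place P and R the same way about K: P = K + 7.1·n = (12.75, -19.85), R = K − 7.1·n = (-0.9524, -23.57). Then |WR| = |R − W| = 23.59.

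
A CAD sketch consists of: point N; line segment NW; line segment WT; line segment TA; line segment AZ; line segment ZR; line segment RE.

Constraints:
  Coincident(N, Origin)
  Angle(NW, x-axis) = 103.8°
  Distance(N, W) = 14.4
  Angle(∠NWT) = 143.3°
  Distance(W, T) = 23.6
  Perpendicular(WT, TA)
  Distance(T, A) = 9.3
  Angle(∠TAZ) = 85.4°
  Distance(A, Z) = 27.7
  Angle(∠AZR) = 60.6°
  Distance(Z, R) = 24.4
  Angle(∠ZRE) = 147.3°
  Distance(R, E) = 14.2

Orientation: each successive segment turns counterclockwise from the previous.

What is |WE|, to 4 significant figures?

29.43

N is at the origin; NW runs at 103.8° with length 14.4, so W = (-3.435, 13.98). ∠NWT = 143.3° gives WT at 140.5° from the x-axis; with |WT| = 23.6, T = (-21.65, 29.00). WT ⟂ TA, so TA runs at -129.5°; with |TA| = 9.3, A = (-27.56, 21.82). ∠TAZ = 85.4° gives AZ at -34.90° from the x-axis; with |AZ| = 27.7, Z = (-4.843, 5.971). ∠AZR = 60.6° gives ZR at 84.50° from the x-axis; with |ZR| = 24.4, R = (-2.504, 30.26). ∠ZRE = 147.3° gives RE at 117.2° from the x-axis; with |RE| = 14.2, E = (-8.995, 42.89). Then |WE| = |E − W| = 29.43.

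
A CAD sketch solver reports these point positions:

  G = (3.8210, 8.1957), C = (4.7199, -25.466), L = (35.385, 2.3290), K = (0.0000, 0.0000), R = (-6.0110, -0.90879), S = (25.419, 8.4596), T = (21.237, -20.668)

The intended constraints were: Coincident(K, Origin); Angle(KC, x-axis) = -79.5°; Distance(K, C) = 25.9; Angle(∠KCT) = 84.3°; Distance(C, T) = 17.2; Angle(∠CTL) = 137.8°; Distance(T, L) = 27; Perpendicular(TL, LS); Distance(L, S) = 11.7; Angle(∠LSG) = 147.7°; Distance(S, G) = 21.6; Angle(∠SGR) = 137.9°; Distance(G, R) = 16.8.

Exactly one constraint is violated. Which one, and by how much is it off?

Distance(G, R) = 16.8 — off by 3.40.

K = (0.00, 0.00) ✓; KC at -79.50° ✓; |KC| = 25.90 ✓; ∠KCT = 84.30° ✓; |CT| = 17.20 ✓; ∠CTL = 137.8° ✓; |TL| = 27.00 ✓; ∠(TL, LS) = 90.00° ✓; |LS| = 11.70 ✓; ∠LSG = 147.7° ✓; |SG| = 21.60 ✓; ∠SGR = 137.9° ✓; |GR| = 13.40 ✗.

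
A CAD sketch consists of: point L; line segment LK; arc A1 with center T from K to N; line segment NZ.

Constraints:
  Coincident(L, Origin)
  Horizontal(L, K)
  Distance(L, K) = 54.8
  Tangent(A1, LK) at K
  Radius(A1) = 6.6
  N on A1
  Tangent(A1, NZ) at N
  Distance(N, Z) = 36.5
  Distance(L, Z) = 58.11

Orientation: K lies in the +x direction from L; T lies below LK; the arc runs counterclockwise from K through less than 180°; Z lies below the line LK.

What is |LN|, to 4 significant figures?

48.62

Checks: |TN| = 6.600 ✓; ∠(TN, NZ) = 90.00° ✓; |NZ| = 36.50 ✓; |LZ| = 58.11 ✓.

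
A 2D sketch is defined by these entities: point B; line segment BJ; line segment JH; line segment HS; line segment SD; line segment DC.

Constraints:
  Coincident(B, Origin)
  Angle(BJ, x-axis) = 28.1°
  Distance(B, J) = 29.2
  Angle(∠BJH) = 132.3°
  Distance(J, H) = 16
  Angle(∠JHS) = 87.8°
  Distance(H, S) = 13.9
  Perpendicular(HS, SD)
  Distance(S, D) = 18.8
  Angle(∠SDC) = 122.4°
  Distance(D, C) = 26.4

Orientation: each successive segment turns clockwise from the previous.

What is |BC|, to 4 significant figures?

31.39

B is at the origin; BJ runs at 28.1° with length 29.2, so J = (25.76, 13.75). ∠BJH = 132.3° gives JH at -19.60° from the x-axis; with |JH| = 16.0, H = (40.83, 8.386). ∠JHS = 87.8° gives HS at -111.8° from the x-axis; with |HS| = 13.9, S = (35.67, -4.520). HS is perpendicular to SD, so SD runs at 158.2°; with |SD| = 18.8, D = (18.21, 2.462). ∠SDC = 122.4° gives DC at 100.6° from the x-axis; with |DC| = 26.4, C = (13.36, 28.41). Then |BC| = |C − B| = 31.39.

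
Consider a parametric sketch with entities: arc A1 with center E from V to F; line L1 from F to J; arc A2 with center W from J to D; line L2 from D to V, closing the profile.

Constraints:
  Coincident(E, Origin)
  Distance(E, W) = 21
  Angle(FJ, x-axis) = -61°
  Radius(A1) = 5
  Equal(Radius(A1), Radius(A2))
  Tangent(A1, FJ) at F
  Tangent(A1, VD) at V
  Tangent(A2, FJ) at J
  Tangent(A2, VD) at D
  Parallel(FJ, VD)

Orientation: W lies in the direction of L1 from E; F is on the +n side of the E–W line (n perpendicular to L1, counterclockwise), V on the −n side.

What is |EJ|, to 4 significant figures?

21.59

The slot axis is L1's direction at -61.0°, so u = (cos -61.0°, sin -61.0°) = (0.4848, -0.8746) and n = (−sin -61.0°, cos -61.0°) = (0.8746, 0.4848). E is at the origin and W lies 21.0 along u from E, so W = 21.0·u = (10.18, -18.37). Tangency of A1 to both parallel lines with radius 5.0 puts F and V at E ± 5.0·n: F = (4.373, 2.424), V = (-4.373, -2.424). Equal radii place J and D the same way about W: J = W + 5.0·n = (14.55, -15.94), D = W − 5.0·n = (5.808, -20.79). Then |EJ| = |J − E| = 21.59.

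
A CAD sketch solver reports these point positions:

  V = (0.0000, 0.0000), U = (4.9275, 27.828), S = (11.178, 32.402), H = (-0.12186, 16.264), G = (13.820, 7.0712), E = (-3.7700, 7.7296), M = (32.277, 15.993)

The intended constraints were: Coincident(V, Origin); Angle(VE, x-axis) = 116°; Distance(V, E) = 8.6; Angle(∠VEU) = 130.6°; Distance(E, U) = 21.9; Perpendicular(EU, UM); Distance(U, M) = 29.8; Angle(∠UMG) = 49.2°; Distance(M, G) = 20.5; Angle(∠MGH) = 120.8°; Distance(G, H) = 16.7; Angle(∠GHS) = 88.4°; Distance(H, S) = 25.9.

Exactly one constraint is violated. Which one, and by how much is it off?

Distance(H, S) = 25.9 — off by 6.20.

V = (0.00, 0.00) ✓; VE at 116.0° ✓; |VE| = 8.600 ✓; ∠VEU = 130.6° ✓; |EU| = 21.90 ✓; ∠(EU, UM) = 90.00° ✓; |UM| = 29.80 ✓; ∠UMG = 49.20° ✓; |MG| = 20.50 ✓; ∠MGH = 120.8° ✓; |GH| = 16.70 ✓; ∠GHS = 88.40° ✓; |HS| = 19.70 ✗.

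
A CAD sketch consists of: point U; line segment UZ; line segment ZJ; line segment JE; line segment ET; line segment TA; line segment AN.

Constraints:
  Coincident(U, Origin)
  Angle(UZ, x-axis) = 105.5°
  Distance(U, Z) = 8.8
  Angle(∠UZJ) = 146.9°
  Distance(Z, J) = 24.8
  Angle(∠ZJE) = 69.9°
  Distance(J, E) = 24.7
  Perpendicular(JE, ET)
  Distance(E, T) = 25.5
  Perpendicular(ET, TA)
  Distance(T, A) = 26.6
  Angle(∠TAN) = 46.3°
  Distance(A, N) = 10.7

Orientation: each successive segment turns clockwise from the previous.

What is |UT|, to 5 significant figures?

9.6302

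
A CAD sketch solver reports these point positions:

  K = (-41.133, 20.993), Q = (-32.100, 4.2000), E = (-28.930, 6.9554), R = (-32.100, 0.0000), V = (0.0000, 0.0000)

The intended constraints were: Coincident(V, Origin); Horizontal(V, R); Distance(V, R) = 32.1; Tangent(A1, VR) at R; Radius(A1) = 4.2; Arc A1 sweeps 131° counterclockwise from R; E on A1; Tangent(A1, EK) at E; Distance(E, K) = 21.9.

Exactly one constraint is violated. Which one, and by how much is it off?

Distance(E, K) = 21.9 — off by 3.30.

V = (0.00, 0.00) ✓; V.y = 0.00, R.y = 0.00 ✓; |VR| = 32.10 ✓; ∠(QR, RV) = 90.00° ✓; |QR| = 4.200 ✓; bearing(Q→E) − bearing(Q→R) = 131.0° ✓; |QE| = 4.200 ✓; ∠(QE, EK) = 90.00° ✓; |EK| = 18.60 ✗.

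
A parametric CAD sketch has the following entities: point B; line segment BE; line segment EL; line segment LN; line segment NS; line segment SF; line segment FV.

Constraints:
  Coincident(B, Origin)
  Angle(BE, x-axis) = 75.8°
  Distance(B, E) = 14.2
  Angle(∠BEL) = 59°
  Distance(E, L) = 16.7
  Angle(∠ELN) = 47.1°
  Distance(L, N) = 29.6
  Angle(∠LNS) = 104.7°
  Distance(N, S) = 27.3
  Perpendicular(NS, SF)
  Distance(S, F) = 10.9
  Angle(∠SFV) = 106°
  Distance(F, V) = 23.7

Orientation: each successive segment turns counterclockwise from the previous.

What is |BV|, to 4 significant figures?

10.30

B is at the origin; BE runs at 75.8° with length 14.2, so E = (3.483, 13.77). ∠BEL = 59.0° gives EL at -163.2° from the x-axis; with |EL| = 16.7, L = (-12.50, 8.939). ∠ELN = 47.1° gives LN at -30.30° from the x-axis; with |LN| = 29.6, N = (13.05, -5.995). ∠LNS = 104.7° gives NS at 45.00° from the x-axis; with |NS| = 27.3, S = (32.36, 13.31). NS ⟂ SF, so SF runs at 135.0°; with |SF| = 10.9, F = (24.65, 21.02). ∠SFV = 106.0° gives FV at -151.0° from the x-axis; with |FV| = 23.7, V = (3.921, 9.527). Then |BV| = |V − B| = 10.30.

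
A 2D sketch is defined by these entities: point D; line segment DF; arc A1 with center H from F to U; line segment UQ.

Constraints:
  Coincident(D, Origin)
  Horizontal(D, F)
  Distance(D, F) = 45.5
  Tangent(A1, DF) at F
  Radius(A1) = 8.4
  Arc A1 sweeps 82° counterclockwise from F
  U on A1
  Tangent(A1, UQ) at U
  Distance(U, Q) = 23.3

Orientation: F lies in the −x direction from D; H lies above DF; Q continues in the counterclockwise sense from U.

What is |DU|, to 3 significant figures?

37.9

D is at the origin; D and F share the same y with |DF| = 45.5 and F on the −x side, so F = (-45.5, 0.00). Since A1 is tangent to DF there, HF ⟂ DF, so H = F + (0, 8.4) = (-45.5, 8.40). On A1, F sits at bearing -90° from H; an 82° counterclockwise sweep puts U at bearing -8°, so U = H + 8.4·(cos -8°, sin -8°) = (-37.2, 7.23). Then |DU| = |U − D| = 37.9.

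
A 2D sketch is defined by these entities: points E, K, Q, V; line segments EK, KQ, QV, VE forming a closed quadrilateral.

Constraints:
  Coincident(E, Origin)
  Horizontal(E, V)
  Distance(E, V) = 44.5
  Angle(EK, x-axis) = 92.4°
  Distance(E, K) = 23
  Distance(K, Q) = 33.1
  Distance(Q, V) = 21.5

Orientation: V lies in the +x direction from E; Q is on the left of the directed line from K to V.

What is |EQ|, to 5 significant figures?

36.018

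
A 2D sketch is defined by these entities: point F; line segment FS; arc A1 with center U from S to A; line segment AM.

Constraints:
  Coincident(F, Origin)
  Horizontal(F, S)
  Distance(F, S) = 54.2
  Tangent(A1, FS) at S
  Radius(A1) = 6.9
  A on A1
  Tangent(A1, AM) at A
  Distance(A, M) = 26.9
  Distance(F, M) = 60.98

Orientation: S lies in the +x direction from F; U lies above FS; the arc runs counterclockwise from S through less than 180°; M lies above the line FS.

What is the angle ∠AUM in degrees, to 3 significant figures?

75.6°

Checks: ∠(US, SF) = 90.00° ✓; |US| = 6.900 ✓; |UA| = 6.900 ✓; ∠(UA, AM) = 90.00° ✓; |AM| = 26.90 ✓; |FM| = 60.98 ✓.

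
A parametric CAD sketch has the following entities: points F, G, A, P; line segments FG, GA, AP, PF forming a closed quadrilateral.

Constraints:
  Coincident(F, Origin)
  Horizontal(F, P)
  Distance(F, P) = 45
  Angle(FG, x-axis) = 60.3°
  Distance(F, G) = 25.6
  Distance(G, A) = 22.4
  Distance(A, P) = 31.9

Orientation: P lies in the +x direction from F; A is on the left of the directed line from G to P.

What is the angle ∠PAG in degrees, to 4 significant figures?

90.78°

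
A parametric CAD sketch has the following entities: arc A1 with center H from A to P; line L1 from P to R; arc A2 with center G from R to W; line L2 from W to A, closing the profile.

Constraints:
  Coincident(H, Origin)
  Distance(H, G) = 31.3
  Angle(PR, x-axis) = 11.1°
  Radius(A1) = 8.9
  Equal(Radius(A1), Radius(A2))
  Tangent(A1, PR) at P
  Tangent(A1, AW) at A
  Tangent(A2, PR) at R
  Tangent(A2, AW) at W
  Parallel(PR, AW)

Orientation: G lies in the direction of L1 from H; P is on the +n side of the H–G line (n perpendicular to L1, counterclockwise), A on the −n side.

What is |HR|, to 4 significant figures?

32.54

The slot axis is L1's direction at 11.1°, so u = (cos 11.1°, sin 11.1°) = (0.9813, 0.1925) and n = (−sin 11.1°, cos 11.1°) = (-0.1925, 0.9813). H is at the origin and G lies 31.3 along u from H, so G = 31.3·u = (30.71, 6.026). Tangency of A1 to both parallel lines with radius 8.9 puts P and A at H ± 8.9·n: P = (-1.713, 8.734), A = (1.713, -8.734). Equal radii place R and W the same way about G: R = G + 8.9·n = (29.00, 14.76), W = G − 8.9·n = (32.43, -2.708). Then |HR| = |R − H| = 32.54.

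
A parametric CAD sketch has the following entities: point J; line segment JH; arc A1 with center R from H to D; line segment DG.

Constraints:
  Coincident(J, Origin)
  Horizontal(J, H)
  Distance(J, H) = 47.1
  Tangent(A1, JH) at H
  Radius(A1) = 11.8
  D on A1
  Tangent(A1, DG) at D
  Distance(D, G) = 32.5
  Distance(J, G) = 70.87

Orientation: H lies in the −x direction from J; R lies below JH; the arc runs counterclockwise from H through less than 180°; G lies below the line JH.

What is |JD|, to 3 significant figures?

60.3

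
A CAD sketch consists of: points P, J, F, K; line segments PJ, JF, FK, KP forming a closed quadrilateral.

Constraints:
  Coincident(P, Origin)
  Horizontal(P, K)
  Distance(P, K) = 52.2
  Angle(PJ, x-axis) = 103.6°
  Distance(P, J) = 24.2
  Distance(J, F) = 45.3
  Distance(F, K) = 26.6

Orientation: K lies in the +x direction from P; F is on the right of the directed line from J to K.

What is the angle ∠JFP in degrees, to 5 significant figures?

27.492°

P is at the origin; P and K share the same y with |PK| = 52.2 and K in +x, so K = (52.2, 0). PJ runs at 103.6° with |PJ| = 24.2, so J = (-5.6904, 23.521). F is determined by |JF| = 45.3 and |FK| = 26.6 together: it lies at the intersection of circle(J, 45.3) and circle(K, 26.6). With |JK| = 62.486, the foot of the radical line on JK is 42.002 from J and the perpendicular offset is √(45.3² − 42.002²) = 16.969. Taking the right-of-JK solution: F = (26.835, -8.0097).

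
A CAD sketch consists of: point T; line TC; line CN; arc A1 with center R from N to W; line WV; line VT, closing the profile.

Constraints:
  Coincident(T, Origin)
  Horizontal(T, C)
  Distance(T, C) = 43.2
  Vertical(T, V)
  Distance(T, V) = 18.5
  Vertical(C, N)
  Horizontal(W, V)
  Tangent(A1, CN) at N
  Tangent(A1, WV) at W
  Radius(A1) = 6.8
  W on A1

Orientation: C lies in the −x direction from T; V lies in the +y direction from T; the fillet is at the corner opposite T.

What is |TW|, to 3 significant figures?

40.8

T is at the origin; TC is horizontal with |TC| = 43.2 and C on the −x side, so C = (-43.2, 0.00). T and V share the same x with |TV| = 18.5 and V on the +y side, so V = (0.00, 18.5). The virtual corner opposite T is at (-43.2, 18.5). A1 meets CN tangentially, so RN is at right angles to CN and since A1 is tangent to WV there, RW ⟂ WV, with radius 6.8, so the center R sits 6.8 in from both sides at R = (-36.4, 11.7). That places the tangent points at N = (-43.2, 11.7) on CN and W = (-36.4, 18.5) on WV. Then |TW| = |W − T| = 40.8.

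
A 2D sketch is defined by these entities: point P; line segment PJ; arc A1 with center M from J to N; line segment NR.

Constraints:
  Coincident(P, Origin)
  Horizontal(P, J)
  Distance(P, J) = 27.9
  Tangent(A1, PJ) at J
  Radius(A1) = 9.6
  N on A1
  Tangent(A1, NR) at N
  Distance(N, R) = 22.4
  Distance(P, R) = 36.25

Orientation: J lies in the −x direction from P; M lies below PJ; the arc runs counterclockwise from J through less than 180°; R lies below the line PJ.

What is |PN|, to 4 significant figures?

38.17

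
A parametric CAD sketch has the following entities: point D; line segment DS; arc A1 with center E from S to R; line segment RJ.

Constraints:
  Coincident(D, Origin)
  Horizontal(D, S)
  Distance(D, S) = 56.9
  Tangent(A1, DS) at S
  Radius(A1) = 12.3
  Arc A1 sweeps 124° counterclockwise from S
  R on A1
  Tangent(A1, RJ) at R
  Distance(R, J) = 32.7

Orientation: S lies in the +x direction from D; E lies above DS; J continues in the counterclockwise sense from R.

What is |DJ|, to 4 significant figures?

67.27

On A1, S sits at bearing -90° from E; a 124° counterclockwise sweep puts R at bearing 34°, so R = E + 12.3·(cos 34°, sin 34°) = (67.10, 19.18). The tangent condition forces ER to be normal to RJ, so RJ runs along (−sin 34°, cos 34°); with |RJ| = 32.7, J = (48.81, 46.29). Then |DJ| = |J − D| = 67.27.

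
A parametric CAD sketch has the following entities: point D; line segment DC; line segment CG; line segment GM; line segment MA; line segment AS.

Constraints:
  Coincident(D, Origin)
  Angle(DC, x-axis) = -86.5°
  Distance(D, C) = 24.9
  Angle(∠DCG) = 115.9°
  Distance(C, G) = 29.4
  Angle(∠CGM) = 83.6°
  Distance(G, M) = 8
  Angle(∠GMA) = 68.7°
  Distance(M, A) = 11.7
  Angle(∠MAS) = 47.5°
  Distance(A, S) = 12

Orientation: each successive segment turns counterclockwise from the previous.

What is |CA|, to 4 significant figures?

18.32

D is at the origin; DC runs at -86.5° with length 24.9, so C = (1.520, -24.85). ∠DCG = 115.9° gives CG at -22.40° from the x-axis; with |CG| = 29.4, G = (28.70, -36.06). ∠CGM = 83.6° gives GM at 74.00° from the x-axis; with |GM| = 8.0, M = (30.91, -28.37). ∠GMA = 68.7° gives MA at -174.7° from the x-axis; with |MA| = 11.7, A = (19.26, -29.45). Then |CA| = |A − C| = 18.32.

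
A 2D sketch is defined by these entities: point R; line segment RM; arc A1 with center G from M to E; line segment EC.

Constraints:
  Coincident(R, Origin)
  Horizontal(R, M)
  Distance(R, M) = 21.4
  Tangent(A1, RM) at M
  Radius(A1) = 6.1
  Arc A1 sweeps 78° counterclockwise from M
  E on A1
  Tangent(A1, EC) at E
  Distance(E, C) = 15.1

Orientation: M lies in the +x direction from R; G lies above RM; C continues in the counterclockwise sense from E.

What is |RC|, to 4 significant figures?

36.26

On A1, M sits at bearing -90° from G; a 78° counterclockwise sweep puts E at bearing -12°, so E = G + 6.1·(cos -12°, sin -12°) = (27.37, 4.832). Tangency of A1 to EC means the radius GE is perpendicular to EC, so EC runs along (−sin -12°, cos -12°); with |EC| = 15.1, C = (30.51, 19.60). Then |RC| = |C − R| = 36.26.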